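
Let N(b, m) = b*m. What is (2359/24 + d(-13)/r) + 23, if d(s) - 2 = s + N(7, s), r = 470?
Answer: 682861/5640 ≈ 121.07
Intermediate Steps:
d(s) = 2 + 8*s (d(s) = 2 + (s + 7*s) = 2 + 8*s)
(2359/24 + d(-13)/r) + 23 = (2359/24 + (2 + 8*(-13))/470) + 23 = (2359*(1/24) + (2 - 104)*(1/470)) + 23 = (2359/24 - 102*1/470) + 23 = (2359/24 - 51/235) + 23 = 553141/5640 + 23 = 682861/5640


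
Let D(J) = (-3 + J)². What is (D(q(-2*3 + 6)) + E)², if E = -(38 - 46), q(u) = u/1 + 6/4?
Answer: 1681/16 ≈ 105.06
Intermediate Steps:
q(u) = 3/2 + u (q(u) = u*1 + 6*(¼) = u + 3/2 = 3/2 + u)
E = 8 (E = -1*(-8) = 8)
(D(q(-2*3 + 6)) + E)² = ((-3 + (3/2 + (-2*3 + 6)))² + 8)² = ((-3 + (3/2 + (-6 + 6)))² + 8)² = ((-3 + (3/2 + 0))² + 8)² = ((-3 + 3/2)² + 8)² = ((-3/2)² + 8)² = (9/4 + 8)² = (41/4)² = 1681/16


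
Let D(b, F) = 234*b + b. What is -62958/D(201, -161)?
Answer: -20986/15745 ≈ -1.3329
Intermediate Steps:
D(b, F) = 235*b
-62958/D(201, -161) = -62958/(235*201) = -62958/47235 = -62958*1/47235 = -20986/15745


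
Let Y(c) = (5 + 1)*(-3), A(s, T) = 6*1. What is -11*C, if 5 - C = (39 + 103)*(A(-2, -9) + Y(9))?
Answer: -18799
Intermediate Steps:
A(s, T) = 6
Y(c) = -18 (Y(c) = 6*(-3) = -18)
C = 1709 (C = 5 - (39 + 103)*(6 - 18) = 5 - 142*(-12) = 5 - 1*(-1704) = 5 + 1704 = 1709)
-11*C = -11*1709 = -18799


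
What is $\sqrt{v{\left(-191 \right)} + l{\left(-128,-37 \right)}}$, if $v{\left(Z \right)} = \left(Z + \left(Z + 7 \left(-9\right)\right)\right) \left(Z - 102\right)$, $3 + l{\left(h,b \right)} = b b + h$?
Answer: $\sqrt{131623} \approx 362.8$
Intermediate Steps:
$l{\left(h,b \right)} = -3 + h + b^{2}$ ($l{\left(h,b \right)} = -3 + \left(b b + h\right) = -3 + \left(b^{2} + h\right) = -3 + \left(h + b^{2}\right) = -3 + h + b^{2}$)
$v{\left(Z \right)} = \left(-102 + Z\right) \left(-63 + 2 Z\right)$ ($v{\left(Z \right)} = \left(Z + \left(Z - 63\right)\right) \left(-102 + Z\right) = \left(Z + \left(-63 + Z\right)\right) \left(-102 + Z\right) = \left(-63 + 2 Z\right) \left(-102 + Z\right) = \left(-102 + Z\right) \left(-63 + 2 Z\right)$)
$\sqrt{v{\left(-191 \right)} + l{\left(-128,-37 \right)}} = \sqrt{\left(6426 - -50997 + 2 \left(-191\right)^{2}\right) - \left(131 - 1369\right)} = \sqrt{\left(6426 + 50997 + 2 \cdot 36481\right) - -1238} = \sqrt{\left(6426 + 50997 + 72962\right) + 1238} = \sqrt{130385 + 1238} = \sqrt{131623}$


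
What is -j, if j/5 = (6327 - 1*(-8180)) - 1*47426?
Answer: 164595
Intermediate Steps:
j = -164595 (j = 5*((6327 - 1*(-8180)) - 1*47426) = 5*((6327 + 8180) - 47426) = 5*(14507 - 47426) = 5*(-32919) = -164595)
-j = -1*(-164595) = 164595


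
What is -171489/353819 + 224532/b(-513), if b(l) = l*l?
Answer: 47068723/127728659 ≈ 0.36851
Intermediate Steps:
b(l) = l²
-171489/353819 + 224532/b(-513) = -171489/353819 + 224532/((-513)²) = -171489*1/353819 + 224532/263169 = -171489/353819 + 224532*(1/263169) = -171489/353819 + 308/361 = 47068723/127728659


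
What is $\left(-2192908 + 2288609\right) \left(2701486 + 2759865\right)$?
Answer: $522656752051$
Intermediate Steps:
$\left(-2192908 + 2288609\right) \left(2701486 + 2759865\right) = 95701 \cdot 5461351 = 522656752051$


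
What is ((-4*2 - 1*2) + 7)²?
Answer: 9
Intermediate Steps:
((-4*2 - 1*2) + 7)² = ((-8 - 2) + 7)² = (-10 + 7)² = (-3)² = 9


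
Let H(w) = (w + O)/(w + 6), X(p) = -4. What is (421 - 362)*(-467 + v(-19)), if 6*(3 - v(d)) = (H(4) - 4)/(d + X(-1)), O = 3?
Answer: -12593609/460 ≈ -27377.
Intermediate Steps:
H(w) = (3 + w)/(6 + w) (H(w) = (w + 3)/(w + 6) = (3 + w)/(6 + w))
v(d) = 3 + 11/(20*(-4 + d)) (v(d) = 3 - ((3 + 4)/(6 + 4) - 4)/(6*(d - 4)) = 3 - (7/10 - 4)/(6*(-4 + d)) = 3 - (-11)/(20*(-4 + d)) = 3 + 11/(20*(-4 + d)))
(421 - 362)*(-467 + v(-19)) = (421 - 362)*(-467 + (-229 + 60*(-19))/(20*(-4 - 19))) = 59*(-467 + (1/20)*(-229 - 1140)/(-23)) = 59*(-467 + (1/20)*(-1/23)*(-1369)) = 59*(-467 + 1369/460) = 59*(-213451/460) = -12593609/460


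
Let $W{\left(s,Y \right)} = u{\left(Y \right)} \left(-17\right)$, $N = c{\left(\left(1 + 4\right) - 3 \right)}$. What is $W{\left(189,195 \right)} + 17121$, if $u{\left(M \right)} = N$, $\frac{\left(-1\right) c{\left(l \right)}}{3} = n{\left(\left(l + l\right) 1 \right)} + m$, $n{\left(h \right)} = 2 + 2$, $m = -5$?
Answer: $17070$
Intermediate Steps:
$n{\left(h \right)} = 4$
$c{\left(l \right)} = 3$ ($c{\left(l \right)} = - 3 \left(4 - 5\right) = \left(-3\right) \left(-1\right) = 3$)
$N = 3$
$u{\left(M \right)} = 3$
$W{\left(s,Y \right)} = -51$ ($W{\left(s,Y \right)} = 3 \left(-17\right) = -51$)
$W{\left(189,195 \right)} + 17121 = -51 + 17121 = 17070$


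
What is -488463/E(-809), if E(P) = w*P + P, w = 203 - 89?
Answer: 488463/93035 ≈ 5.2503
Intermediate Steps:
w = 114
E(P) = 115*P (E(P) = 114*P + P = 115*P)
-488463/E(-809) = -488463/(115*(-809)) = -488463/(-93035) = -488463*(-1/93035) = 488463/93035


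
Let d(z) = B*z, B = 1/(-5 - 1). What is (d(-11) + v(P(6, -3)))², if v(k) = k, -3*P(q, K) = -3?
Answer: 289/36 ≈ 8.0278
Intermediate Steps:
P(q, K) = 1 (P(q, K) = -⅓*(-3) = 1)
B = -⅙ (B = 1/(-6) = -⅙ ≈ -0.16667)
d(z) = -z/6
(d(-11) + v(P(6, -3)))² = (-⅙*(-11) + 1)² = (11/6 + 1)² = (17/6)² = 289/36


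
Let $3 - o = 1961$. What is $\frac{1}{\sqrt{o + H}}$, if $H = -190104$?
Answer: $- \frac{i \sqrt{192062}}{192062} \approx - 0.0022818 i$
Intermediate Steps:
$o = -1958$ ($o = 3 - 1961 = -1958$)
$\frac{1}{\sqrt{o + H}} = \frac{1}{\sqrt{-1958 - 190104}} = \frac{1}{\sqrt{-192062}} = \frac{1}{i \sqrt{192062}} = - \frac{i \sqrt{192062}}{192062}$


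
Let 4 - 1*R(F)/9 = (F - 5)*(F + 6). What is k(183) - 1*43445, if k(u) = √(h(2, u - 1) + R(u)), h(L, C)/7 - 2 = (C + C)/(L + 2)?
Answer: -43445 + I*√302091 ≈ -43445.0 + 549.63*I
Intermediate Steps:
h(L, C) = 14 + 14*C/(2 + L) (h(L, C) = 14 + 7*((C + C)/(L + 2)) = 14 + 7*((2*C)/(2 + L)) = 14 + 7*(2*C/(2 + L)) = 14 + 14*C/(2 + L))
R(F) = 36 - 9*(-5 + F)*(6 + F) (R(F) = 36 - 9*(F - 5)*(F + 6) = 36 - 9*(-5 + F)*(6 + F))
k(u) = √(633/2 - 9*u² - 11*u/2) (k(u) = √(14*(2 + (u - 1) + 2)/(2 + 2) + (306 - 9*u - 9*u²)) = √(14*(2 + (-1 + u) + 2)/4 + (306 - 9*u - 9*u²)) = √(14*(¼)*(3 + u) + (306 - 9*u - 9*u²)) = √((21/2 + 7*u/2) + (306 - 9*u - 9*u²)) = √(633/2 - 9*u² - 11*u/2))
k(183) - 1*43445 = √(1266 - 36*183² - 22*183)/2 - 1*43445 = √(1266 - 36*33489 - 4026)/2 - 43445 = √(1266 - 1205604 - 4026)/2 - 43445 = √(-1208364)/2 - 43445 = (2*I*√302091)/2 - 43445 = I*√302091 - 43445 = -43445 + I*√302091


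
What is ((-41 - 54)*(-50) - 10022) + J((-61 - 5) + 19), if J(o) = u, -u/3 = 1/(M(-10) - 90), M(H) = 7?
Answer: -437573/83 ≈ -5272.0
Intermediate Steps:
u = 3/83 (u = -3/(7 - 90) = -3/(-83) = -3*(-1/83) = 3/83 ≈ 0.036145)
J(o) = 3/83
((-41 - 54)*(-50) - 10022) + J((-61 - 5) + 19) = ((-41 - 54)*(-50) - 10022) + 3/83 = (-95*(-50) - 10022) + 3/83 = (4750 - 10022) + 3/83 = -5272 + 3/83 = -437573/83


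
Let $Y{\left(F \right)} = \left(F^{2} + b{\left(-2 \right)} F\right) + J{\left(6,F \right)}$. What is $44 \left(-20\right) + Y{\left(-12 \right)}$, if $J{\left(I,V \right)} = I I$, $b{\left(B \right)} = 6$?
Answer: $-772$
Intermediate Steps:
$J{\left(I,V \right)} = I^{2}$
$Y{\left(F \right)} = 36 + F^{2} + 6 F$ ($Y{\left(F \right)} = \left(F^{2} + 6 F\right) + 6^{2} = \left(F^{2} + 6 F\right) + 36 = 36 + F^{2} + 6 F$)
$44 \left(-20\right) + Y{\left(-12 \right)} = 44 \left(-20\right) + \left(36 + \left(-12\right)^{2} + 6 \left(-12\right)\right) = -880 + \left(36 + 144 - 72\right) = -880 + 108 = -772$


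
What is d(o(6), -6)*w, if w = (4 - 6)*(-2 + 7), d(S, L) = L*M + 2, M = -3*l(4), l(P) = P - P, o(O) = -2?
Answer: -20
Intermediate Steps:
l(P) = 0
M = 0 (M = -3*0 = 0)
d(S, L) = 2 (d(S, L) = L*0 + 2 = 0 + 2 = 2)
w = -10 (w = -2*5 = -10)
d(o(6), -6)*w = 2*(-10) = -20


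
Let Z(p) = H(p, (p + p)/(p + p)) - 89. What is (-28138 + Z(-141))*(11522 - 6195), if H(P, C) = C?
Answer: -150359902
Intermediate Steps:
Z(p) = -88 (Z(p) = (p + p)/(p + p) - 89 = (2*p)/((2*p)) - 89 = (2*p)*(1/(2*p)) - 89 = 1 - 89 = -88)
(-28138 + Z(-141))*(11522 - 6195) = (-28138 - 88)*(11522 - 6195) = -28226*5327 = -150359902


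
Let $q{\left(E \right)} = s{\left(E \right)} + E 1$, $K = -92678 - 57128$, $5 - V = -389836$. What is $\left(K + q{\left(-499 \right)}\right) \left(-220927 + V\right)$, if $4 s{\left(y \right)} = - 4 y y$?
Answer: $-67448373684$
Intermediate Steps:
$V = 389841$ ($V = 5 - -389836 = 5 + 389836 = 389841$)
$K = -149806$
$s{\left(y \right)} = - y^{2}$ ($s{\left(y \right)} = \frac{- 4 y y}{4} = \frac{\left(-4\right) y^{2}}{4} = - y^{2}$)
$q{\left(E \right)} = E - E^{2}$ ($q{\left(E \right)} = - E^{2} + E 1 = - E^{2} + E = E - E^{2}$)
$\left(K + q{\left(-499 \right)}\right) \left(-220927 + V\right) = \left(-149806 - 499 \left(1 - -499\right)\right) \left(-220927 + 389841\right) = \left(-149806 - 499 \left(1 + 499\right)\right) 168914 = \left(-149806 - 249500\right) 168914 = \left(-399306\right) 168914 = -67448373684$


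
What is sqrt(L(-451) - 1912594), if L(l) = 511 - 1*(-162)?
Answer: 11*I*sqrt(15801) ≈ 1382.7*I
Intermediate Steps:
L(l) = 673 (L(l) = 511 + 162 = 673)
sqrt(L(-451) - 1912594) = sqrt(673 - 1912594) = sqrt(-1911921) = 11*I*sqrt(15801)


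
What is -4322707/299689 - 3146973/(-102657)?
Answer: 166452352966/10255057891 ≈ 16.231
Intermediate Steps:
-4322707/299689 - 3146973/(-102657) = -4322707*1/299689 - 3146973*(-1/102657) = -4322707/299689 + 1048991/34219 = 166452352966/10255057891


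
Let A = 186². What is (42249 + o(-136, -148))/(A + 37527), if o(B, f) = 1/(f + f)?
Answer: 12505703/21348408 ≈ 0.58579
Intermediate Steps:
A = 34596
o(B, f) = 1/(2*f)
(42249 + o(-136, -148))/(A + 37527) = (42249 + (½)/(-148))/(34596 + 37527) = (42249 + (½)*(-1/148))/72123 = (42249 - 1/296)*(1/72123) = (12505703/296)*(1/72123) = 12505703/21348408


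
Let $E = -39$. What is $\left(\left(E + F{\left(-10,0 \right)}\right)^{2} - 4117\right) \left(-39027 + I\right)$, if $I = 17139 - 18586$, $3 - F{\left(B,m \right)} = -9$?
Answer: $137125912$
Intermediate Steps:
$F{\left(B,m \right)} = 12$ ($F{\left(B,m \right)} = 3 - -9 = 3 + 9 = 12$)
$I = -1447$ ($I = 17139 - 18586 = -1447$)
$\left(\left(E + F{\left(-10,0 \right)}\right)^{2} - 4117\right) \left(-39027 + I\right) = \left(\left(-39 + 12\right)^{2} - 4117\right) \left(-39027 - 1447\right) = \left(\left(-27\right)^{2} - 4117\right) \left(-40474\right) = \left(729 - 4117\right) \left(-40474\right) = \left(-3388\right) \left(-40474\right) = 137125912$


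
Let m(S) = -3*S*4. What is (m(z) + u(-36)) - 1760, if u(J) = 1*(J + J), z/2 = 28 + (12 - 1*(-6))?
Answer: -2936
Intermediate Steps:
z = 92 (z = 2*(28 + (12 - 1*(-6))) = 2*(28 + (12 + 6)) = 2*(28 + 18) = 2*46 = 92)
u(J) = 2*J (u(J) = 1*(2*J) = 2*J)
m(S) = -12*S
(m(z) + u(-36)) - 1760 = (-12*92 + 2*(-36)) - 1760 = (-1104 - 72) - 1760 = -1176 - 1760 = -2936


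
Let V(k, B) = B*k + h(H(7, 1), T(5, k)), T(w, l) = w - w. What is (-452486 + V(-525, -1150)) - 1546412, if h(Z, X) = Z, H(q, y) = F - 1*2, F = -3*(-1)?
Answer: -1395147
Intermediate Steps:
F = 3
H(q, y) = 1 (H(q, y) = 3 - 1*2 = 3 - 2 = 1)
T(w, l) = 0
V(k, B) = 1 + B*k (V(k, B) = B*k + 1 = 1 + B*k)
(-452486 + V(-525, -1150)) - 1546412 = (-452486 + (1 - 1150*(-525))) - 1546412 = (-452486 + (1 + 603750)) - 1546412 = (-452486 + 603751) - 1546412 = 151265 - 1546412 = -1395147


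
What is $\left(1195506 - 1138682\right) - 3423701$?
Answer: $-3366877$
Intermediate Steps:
$\left(1195506 - 1138682\right) - 3423701 = 56824 - 3423701 = -3366877$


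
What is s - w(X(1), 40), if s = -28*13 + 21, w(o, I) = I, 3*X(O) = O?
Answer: -383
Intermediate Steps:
X(O) = O/3
s = -343 (s = -364 + 21 = -343)
s - w(X(1), 40) = -343 - 1*40 = -343 - 40 = -383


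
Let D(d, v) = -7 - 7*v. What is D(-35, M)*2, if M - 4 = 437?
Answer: -6188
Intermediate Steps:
M = 441 (M = 4 + 437 = 441)
D(-35, M)*2 = (-7 - 7*441)*2 = (-7 - 3087)*2 = -3094*2 = -6188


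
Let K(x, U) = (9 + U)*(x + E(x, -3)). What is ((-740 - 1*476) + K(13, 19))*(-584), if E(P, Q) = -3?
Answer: 546624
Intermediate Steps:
K(x, U) = (-3 + x)*(9 + U) (K(x, U) = (9 + U)*(x - 3) = (9 + U)*(-3 + x) = (-3 + x)*(9 + U))
((-740 - 1*476) + K(13, 19))*(-584) = ((-740 - 1*476) + (-27 - 3*19 + 9*13 + 19*13))*(-584) = ((-740 - 476) + (-27 - 57 + 117 + 247))*(-584) = (-1216 + 280)*(-584) = -936*(-584) = 546624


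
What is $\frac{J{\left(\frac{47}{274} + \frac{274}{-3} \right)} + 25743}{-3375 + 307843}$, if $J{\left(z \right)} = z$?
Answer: $\frac{21085811}{250272696} \approx 0.084251$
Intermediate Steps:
$\frac{J{\left(\frac{47}{274} + \frac{274}{-3} \right)} + 25743}{-3375 + 307843} = \frac{\left(\frac{47}{274} + \frac{274}{-3}\right) + 25743}{-3375 + 307843} = \frac{\left(47 \cdot \frac{1}{274} + 274 \left(- \frac{1}{3}\right)\right) + 25743}{304468} = \left(\left(\frac{47}{274} - \frac{274}{3}\right) + 25743\right) \frac{1}{304468} = \left(- \frac{74935}{822} + 25743\right) \frac{1}{304468} = \frac{21085811}{822} \cdot \frac{1}{304468} = \frac{21085811}{250272696}$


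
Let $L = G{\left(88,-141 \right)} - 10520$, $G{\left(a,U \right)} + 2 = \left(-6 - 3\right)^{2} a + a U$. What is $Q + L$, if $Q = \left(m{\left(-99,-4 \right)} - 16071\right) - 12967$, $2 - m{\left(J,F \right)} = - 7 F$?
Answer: $-44866$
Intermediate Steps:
$m{\left(J,F \right)} = 2 + 7 F$ ($m{\left(J,F \right)} = 2 - - 7 F = 2 + 7 F$)
$G{\left(a,U \right)} = -2 + 81 a + U a$ ($G{\left(a,U \right)} = -2 + \left(\left(-6 - 3\right)^{2} a + a U\right) = -2 + \left(\left(-9\right)^{2} a + U a\right) = -2 + \left(81 a + U a\right) = -2 + 81 a + U a$)
$Q = -29064$ ($Q = \left(\left(2 + 7 \left(-4\right)\right) - 16071\right) - 12967 = \left(\left(2 - 28\right) - 16071\right) - 12967 = \left(-26 - 16071\right) - 12967 = -16097 - 12967 = -29064$)
$L = -15802$ ($L = \left(-2 + 81 \cdot 88 - 12408\right) - 10520 = \left(-2 + 7128 - 12408\right) - 10520 = -5282 - 10520 = -15802$)
$Q + L = -29064 - 15802 = -44866$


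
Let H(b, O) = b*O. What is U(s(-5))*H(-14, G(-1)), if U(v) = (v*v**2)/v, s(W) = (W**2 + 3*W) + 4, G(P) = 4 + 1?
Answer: -13720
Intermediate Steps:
G(P) = 5
s(W) = 4 + W**2 + 3*W
H(b, O) = O*b
U(v) = v**2 (U(v) = v**3/v = v**2)
U(s(-5))*H(-14, G(-1)) = (4 + (-5)**2 + 3*(-5))**2*(5*(-14)) = (4 + 25 - 15)**2*(-70) = 14**2*(-70) = 196*(-70) = -13720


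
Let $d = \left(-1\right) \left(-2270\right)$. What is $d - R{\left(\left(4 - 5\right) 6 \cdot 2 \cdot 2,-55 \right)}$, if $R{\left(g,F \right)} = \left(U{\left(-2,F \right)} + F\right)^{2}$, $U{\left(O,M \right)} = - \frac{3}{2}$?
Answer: $- \frac{3689}{4} \approx -922.25$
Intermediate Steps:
$U{\left(O,M \right)} = - \frac{3}{2}$ ($U{\left(O,M \right)} = \left(-3\right) \frac{1}{2} = - \frac{3}{2}$)
$d = 2270$
$R{\left(g,F \right)} = \left(- \frac{3}{2} + F\right)^{2}$
$d - R{\left(\left(4 - 5\right) 6 \cdot 2 \cdot 2,-55 \right)} = 2270 - \frac{\left(-3 + 2 \left(-55\right)\right)^{2}}{4} = 2270 - \frac{\left(-3 - 110\right)^{2}}{4} = 2270 - \frac{\left(-113\right)^{2}}{4} = 2270 - \frac{1}{4} \cdot 12769 = 2270 - \frac{12769}{4} = - \frac{3689}{4}$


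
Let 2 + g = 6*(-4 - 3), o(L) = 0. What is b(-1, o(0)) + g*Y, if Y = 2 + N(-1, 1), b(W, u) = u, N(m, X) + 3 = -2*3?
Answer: 308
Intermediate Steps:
N(m, X) = -9 (N(m, X) = -3 - 2*3 = -3 - 6 = -9)
g = -44 (g = -2 + 6*(-4 - 3) = -2 + 6*(-7) = -2 - 42 = -44)
Y = -7 (Y = 2 - 9 = -7)
b(-1, o(0)) + g*Y = 0 - 44*(-7) = 0 + 308 = 308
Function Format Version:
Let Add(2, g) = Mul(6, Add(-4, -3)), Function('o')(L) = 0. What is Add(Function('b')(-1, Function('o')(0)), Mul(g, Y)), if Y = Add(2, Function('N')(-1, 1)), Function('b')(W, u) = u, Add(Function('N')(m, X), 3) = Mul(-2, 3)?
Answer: 308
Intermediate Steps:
Function('N')(m, X) = -9 (Function('N')(m, X) = Add(-3, Mul(-2, 3)) = Add(-3, -6) = -9)
g = -44 (g = Add(-2, Mul(6, Add(-4, -3))) = Add(-2, Mul(6, -7)) = Add(-2, -42) = -44)
Y = -7 (Y = Add(2, -9) = -7)
Add(Function('b')(-1, Function('o')(0)), Mul(g, Y)) = Add(0, Mul(-44, -7)) = Add(0, 308) = 308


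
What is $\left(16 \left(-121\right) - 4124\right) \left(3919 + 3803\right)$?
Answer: $-46795320$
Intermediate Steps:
$\left(16 \left(-121\right) - 4124\right) \left(3919 + 3803\right) = \left(-1936 - 4124\right) 7722 = \left(-6060\right) 7722 = -46795320$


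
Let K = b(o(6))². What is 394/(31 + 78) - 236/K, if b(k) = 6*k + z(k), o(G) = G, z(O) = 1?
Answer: 513662/149221 ≈ 3.4423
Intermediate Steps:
b(k) = 1 + 6*k (b(k) = 6*k + 1 = 1 + 6*k)
K = 1369 (K = (1 + 6*6)² = (1 + 36)² = 37² = 1369)
394/(31 + 78) - 236/K = 394/(31 + 78) - 236/1369 = 394/109 - 236*1/1369 = 394*(1/109) - 236/1369 = 394/109 - 236/1369 = 513662/149221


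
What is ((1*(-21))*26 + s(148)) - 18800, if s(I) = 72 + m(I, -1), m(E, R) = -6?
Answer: -19280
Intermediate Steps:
s(I) = 66 (s(I) = 72 - 6 = 66)
((1*(-21))*26 + s(148)) - 18800 = ((1*(-21))*26 + 66) - 18800 = (-21*26 + 66) - 18800 = (-546 + 66) - 18800 = -480 - 18800 = -19280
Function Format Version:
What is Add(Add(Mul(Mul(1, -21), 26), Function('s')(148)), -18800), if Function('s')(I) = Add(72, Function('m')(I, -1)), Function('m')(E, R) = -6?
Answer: -19280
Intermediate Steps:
Function('s')(I) = 66 (Function('s')(I) = Add(72, -6) = 66)
Add(Add(Mul(Mul(1, -21), 26), Function('s')(148)), -18800) = Add(Add(Mul(Mul(1, -21), 26), 66), -18800) = Add(Add(Mul(-21, 26), 66), -18800) = Add(Add(-546, 66), -18800) = Add(-480, -18800) = -19280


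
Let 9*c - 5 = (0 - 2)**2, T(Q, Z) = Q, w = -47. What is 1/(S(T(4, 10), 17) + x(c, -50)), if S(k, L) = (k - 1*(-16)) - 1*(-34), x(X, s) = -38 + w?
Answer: -1/31 ≈ -0.032258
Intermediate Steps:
c = 1 (c = 5/9 + (0 - 2)**2/9 = 5/9 + (1/9)*(-2)**2 = 5/9 + (1/9)*4 = 5/9 + 4/9 = 1)
x(X, s) = -85 (x(X, s) = -38 - 47 = -85)
S(k, L) = 50 + k (S(k, L) = (k + 16) + 34 = (16 + k) + 34 = 50 + k)
1/(S(T(4, 10), 17) + x(c, -50)) = 1/((50 + 4) - 85) = 1/(54 - 85) = 1/(-31) = -1/31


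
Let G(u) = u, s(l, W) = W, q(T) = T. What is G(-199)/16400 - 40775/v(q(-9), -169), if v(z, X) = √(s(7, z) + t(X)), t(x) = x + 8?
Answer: -199/16400 + 8155*I*√170/34 ≈ -0.012134 + 3127.3*I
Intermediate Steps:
t(x) = 8 + x
v(z, X) = √(8 + X + z) (v(z, X) = √(z + (8 + X)) = √(8 + X + z))
G(-199)/16400 - 40775/v(q(-9), -169) = -199/16400 - 40775/√(8 - 169 - 9) = -199*1/16400 - 40775*(-I*√170/170) = -199/16400 - 40775*(-I*√170/170) = -199/16400 - (-8155)*I*√170/34 = -199/16400 + 8155*I*√170/34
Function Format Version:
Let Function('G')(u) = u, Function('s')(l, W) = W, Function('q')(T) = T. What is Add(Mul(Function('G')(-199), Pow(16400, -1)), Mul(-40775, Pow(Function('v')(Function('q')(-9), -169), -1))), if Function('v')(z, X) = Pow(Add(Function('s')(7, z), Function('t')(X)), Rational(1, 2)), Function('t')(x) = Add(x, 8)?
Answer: Add(Rational(-199, 16400), Mul(Rational(8155, 34), I, Pow(170, Rational(1, 2)))) ≈ Add(-0.012134, Mul(3127.3, I))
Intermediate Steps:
Function('t')(x) = Add(8, x)
Function('v')(z, X) = Pow(Add(8, X, z), Rational(1, 2)) (Function('v')(z, X) = Pow(Add(z, Add(8, X)), Rational(1, 2)) = Pow(Add(8, X, z), Rational(1, 2)))
Add(Mul(Function('G')(-199), Pow(16400, -1)), Mul(-40775, Pow(Function('v')(Function('q')(-9), -169), -1))) = Add(Mul(-199, Pow(16400, -1)), Mul(-40775, Pow(Pow(Add(8, -169, -9), Rational(1, 2)), -1))) = Add(Mul(-199, Rational(1, 16400)), Mul(-40775, Pow(Pow(-170, Rational(1, 2)), -1))) = Add(Rational(-199, 16400), Mul(-40775, Pow(Mul(I, Pow(170, Rational(1, 2))), -1))) = Add(Rational(-199, 16400), Mul(-40775, Mul(Rational(-1, 170), I, Pow(170, Rational(1, 2))))) = Add(Rational(-199, 16400), Mul(Rational(8155, 34), I, Pow(170, Rational(1, 2))))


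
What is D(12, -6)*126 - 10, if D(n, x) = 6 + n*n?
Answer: 18890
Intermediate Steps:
D(n, x) = 6 + n**2
D(12, -6)*126 - 10 = (6 + 12**2)*126 - 10 = (6 + 144)*126 - 10 = 150*126 - 10 = 18900 - 10 = 18890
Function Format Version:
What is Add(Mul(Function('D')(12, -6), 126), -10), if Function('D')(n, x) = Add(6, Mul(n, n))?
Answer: 18890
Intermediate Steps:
Function('D')(n, x) = Add(6, Pow(n, 2))
Add(Mul(Function('D')(12, -6), 126), -10) = Add(Mul(Add(6, Pow(12, 2)), 126), -10) = Add(Mul(Add(6, 144), 126), -10) = Add(Mul(150, 126), -10) = Add(18900, -10) = 18890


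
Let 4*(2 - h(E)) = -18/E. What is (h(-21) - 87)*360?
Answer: -214740/7 ≈ -30677.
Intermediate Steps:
h(E) = 2 + 9/(2*E) (h(E) = 2 - (-9)/(2*E) = 2 + 9/(2*E))
(h(-21) - 87)*360 = ((2 + (9/2)/(-21)) - 87)*360 = ((2 + (9/2)*(-1/21)) - 87)*360 = ((2 - 3/14) - 87)*360 = (25/14 - 87)*360 = -1193/14*360 = -214740/7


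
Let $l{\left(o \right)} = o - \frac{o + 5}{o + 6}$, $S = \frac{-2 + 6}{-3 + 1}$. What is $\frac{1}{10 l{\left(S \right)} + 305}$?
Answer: $\frac{2}{555} \approx 0.0036036$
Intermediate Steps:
$S = -2$ ($S = \frac{4}{-2} = 4 \left(- \frac{1}{2}\right) = -2$)
$l{\left(o \right)} = o - \frac{5 + o}{6 + o}$
$\frac{1}{10 l{\left(S \right)} + 305} = \frac{1}{10 \frac{-5 + \left(-2\right)^{2} + 5 \left(-2\right)}{6 - 2} + 305} = \frac{1}{10 \frac{-5 + 4 - 10}{4} + 305} = \frac{1}{10 \cdot \frac{1}{4} \left(-11\right) + 305} = \frac{1}{10 \left(- \frac{11}{4}\right) + 305} = \frac{1}{- \frac{55}{2} + 305} = \frac{1}{\frac{555}{2}} = \frac{2}{555}$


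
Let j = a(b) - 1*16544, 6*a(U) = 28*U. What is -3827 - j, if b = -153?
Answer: 13431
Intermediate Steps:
a(U) = 14*U/3 (a(U) = (28*U)/6 = 14*U/3)
j = -17258 (j = (14/3)*(-153) - 1*16544 = -714 - 16544 = -17258)
-3827 - j = -3827 - 1*(-17258) = -3827 + 17258 = 13431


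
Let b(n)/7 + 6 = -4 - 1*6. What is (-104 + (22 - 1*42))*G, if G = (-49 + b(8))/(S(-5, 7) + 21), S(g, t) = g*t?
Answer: -1426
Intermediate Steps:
b(n) = -112 (b(n) = -42 + 7*(-4 - 1*6) = -42 + 7*(-4 - 6) = -42 + 7*(-10) = -42 - 70 = -112)
G = 23/2 (G = (-49 - 112)/(-5*7 + 21) = -161/(-35 + 21) = -161/(-14) = -161*(-1/14) = 23/2 ≈ 11.500)
(-104 + (22 - 1*42))*G = (-104 + (22 - 1*42))*(23/2) = (-104 + (22 - 42))*(23/2) = (-104 - 20)*(23/2) = -124*23/2 = -1426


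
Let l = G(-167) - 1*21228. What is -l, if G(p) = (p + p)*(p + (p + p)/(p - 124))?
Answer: -9942494/291 ≈ -34167.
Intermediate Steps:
G(p) = 2*p*(p + 2*p/(-124 + p)) (G(p) = (2*p)*(p + (2*p)/(-124 + p)) = (2*p)*(p + 2*p/(-124 + p)) = 2*p*(p + 2*p/(-124 + p)))
l = 9942494/291 (l = 2*(-167)²*(-122 - 167)/(-124 - 167) - 1*21228 = 2*27889*(-289)/(-291) - 21228 = 2*27889*(-1/291)*(-289) - 21228 = 16119842/291 - 21228 = 9942494/291 ≈ 34167.)
-l = -1*9942494/291 = -9942494/291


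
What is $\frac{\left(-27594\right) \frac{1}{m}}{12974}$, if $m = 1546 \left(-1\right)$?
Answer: $\frac{13797}{10028902} \approx 0.0013757$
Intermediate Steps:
$m = -1546$
$\frac{\left(-27594\right) \frac{1}{m}}{12974} = \frac{\left(-27594\right) \frac{1}{-1546}}{12974} = \left(-27594\right) \left(- \frac{1}{1546}\right) \frac{1}{12974} = \frac{13797}{773} \cdot \frac{1}{12974} = \frac{13797}{10028902}$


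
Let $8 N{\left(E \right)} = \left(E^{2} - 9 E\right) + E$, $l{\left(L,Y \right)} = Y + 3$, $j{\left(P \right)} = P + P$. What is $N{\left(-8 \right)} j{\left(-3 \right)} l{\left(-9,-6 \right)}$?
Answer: $288$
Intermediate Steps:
$j{\left(P \right)} = 2 P$
$l{\left(L,Y \right)} = 3 + Y$
$N{\left(E \right)} = - E + \frac{E^{2}}{8}$ ($N{\left(E \right)} = \frac{\left(E^{2} - 9 E\right) + E}{8} = \frac{E^{2} - 8 E}{8} = - E + \frac{E^{2}}{8}$)
$N{\left(-8 \right)} j{\left(-3 \right)} l{\left(-9,-6 \right)} = \frac{1}{8} \left(-8\right) \left(-8 - 8\right) 2 \left(-3\right) \left(3 - 6\right) = \frac{1}{8} \left(-8\right) \left(-16\right) \left(-6\right) \left(-3\right) = 16 \left(-6\right) \left(-3\right) = \left(-96\right) \left(-3\right) = 288$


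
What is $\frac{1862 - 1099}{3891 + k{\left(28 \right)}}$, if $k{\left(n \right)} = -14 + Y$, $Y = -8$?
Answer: $\frac{763}{3869} \approx 0.19721$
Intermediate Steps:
$k{\left(n \right)} = -22$ ($k{\left(n \right)} = -14 - 8 = -22$)
$\frac{1862 - 1099}{3891 + k{\left(28 \right)}} = \frac{1862 - 1099}{3891 - 22} = \frac{763}{3869}$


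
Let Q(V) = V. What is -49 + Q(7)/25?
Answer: -1218/25 ≈ -48.720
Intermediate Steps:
-49 + Q(7)/25 = -49 + 7/25 = -1218/25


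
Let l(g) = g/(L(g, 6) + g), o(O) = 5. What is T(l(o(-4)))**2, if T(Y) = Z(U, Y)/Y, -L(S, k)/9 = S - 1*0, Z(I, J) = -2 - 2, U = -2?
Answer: 1024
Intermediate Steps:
Z(I, J) = -4
L(S, k) = -9*S (L(S, k) = -9*(S - 1*0) = -9*(S + 0) = -9*S)
l(g) = -1/8 (l(g) = g/(-9*g + g) = g/((-8*g)) = g*(-1/(8*g)) = -1/8)
T(Y) = -4/Y
T(l(o(-4)))**2 = (-4/(-1/8))**2 = (-4*(-8))**2 = 32**2 = 1024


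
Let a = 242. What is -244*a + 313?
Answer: -58735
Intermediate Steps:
-244*a + 313 = -244*242 + 313 = -59048 + 313 = -58735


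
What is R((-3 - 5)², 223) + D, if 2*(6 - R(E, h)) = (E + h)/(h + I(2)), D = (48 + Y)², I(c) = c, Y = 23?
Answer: 2270863/450 ≈ 5046.4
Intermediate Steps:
D = 5041 (D = (48 + 23)² = 71² = 5041)
R(E, h) = 6 - (E + h)/(2*(2 + h)) (R(E, h) = 6 - (E + h)/(2*(h + 2)) = 6 - (E + h)/(2*(2 + h)))
R((-3 - 5)², 223) + D = (24 - (-3 - 5)² + 11*223)/(2*(2 + 223)) + 5041 = (½)*(24 - 1*(-8)² + 2453)/225 + 5041 = (½)*(1/225)*(24 - 1*64 + 2453) + 5041 = (½)*(1/225)*(24 - 64 + 2453) + 5041 = (½)*(1/225)*2413 + 5041 = 2413/450 + 5041 = 2270863/450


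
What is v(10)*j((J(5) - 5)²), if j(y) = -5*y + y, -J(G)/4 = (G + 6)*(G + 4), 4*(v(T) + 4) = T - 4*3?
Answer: 2894418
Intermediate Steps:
v(T) = -7 + T/4 (v(T) = -4 + (T - 4*3)/4 = -4 + (T - 12)/4 = -4 + (-12 + T)/4 = -4 + (-3 + T/4) = -7 + T/4)
J(G) = -4*(4 + G)*(6 + G) (J(G) = -4*(G + 6)*(G + 4) = -4*(6 + G)*(4 + G) = -4*(4 + G)*(6 + G))
j(y) = -4*y
v(10)*j((J(5) - 5)²) = (-7 + (¼)*10)*(-4*((-96 - 40*5 - 4*5²) - 5)²) = (-7 + 5/2)*(-4*((-96 - 200 - 4*25) - 5)²) = -(-18)*((-96 - 200 - 100) - 5)² = -(-18)*(-396 - 5)² = -(-18)*(-401)² = -(-18)*160801 = -9/2*(-643204) = 2894418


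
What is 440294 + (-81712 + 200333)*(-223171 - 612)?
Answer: -26544922949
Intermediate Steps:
440294 + (-81712 + 200333)*(-223171 - 612) = 440294 + 118621*(-223783) = 440294 - 26545363243 = -26544922949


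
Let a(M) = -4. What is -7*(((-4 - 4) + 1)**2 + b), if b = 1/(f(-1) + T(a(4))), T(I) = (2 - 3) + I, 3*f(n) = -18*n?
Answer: -350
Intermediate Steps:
f(n) = -6*n (f(n) = (-18*n)/3 = -6*n)
T(I) = -1 + I
b = 1 (b = 1/(-6*(-1) + (-1 - 4)) = 1/(6 - 5) = 1/1 = 1)
-7*(((-4 - 4) + 1)**2 + b) = -7*(((-4 - 4) + 1)**2 + 1) = -7*((-8 + 1)**2 + 1) = -7*((-7)**2 + 1) = -7*(49 + 1) = -7*50 = -350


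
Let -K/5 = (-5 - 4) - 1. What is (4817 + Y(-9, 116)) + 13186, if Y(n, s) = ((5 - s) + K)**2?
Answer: 21724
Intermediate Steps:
K = 50 (K = -5*((-5 - 4) - 1) = -5*(-9 - 1) = -5*(-10) = 50)
Y(n, s) = (55 - s)**2 (Y(n, s) = ((5 - s) + 50)**2 = (55 - s)**2)
(4817 + Y(-9, 116)) + 13186 = (4817 + (55 - 1*116)**2) + 13186 = (4817 + (55 - 116)**2) + 13186 = (4817 + (-61)**2) + 13186 = (4817 + 3721) + 13186 = 8538 + 13186 = 21724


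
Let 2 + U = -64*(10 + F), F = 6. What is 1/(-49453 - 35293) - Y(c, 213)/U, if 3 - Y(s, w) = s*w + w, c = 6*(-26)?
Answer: 466357067/14491566 ≈ 32.181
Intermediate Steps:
c = -156
Y(s, w) = 3 - w - s*w (Y(s, w) = 3 - (s*w + w) = 3 - (w + s*w) = 3 + (-w - s*w) = 3 - w - s*w)
U = -1026 (U = -2 - 64*(10 + 6) = -2 - 64*16 = -2 - 1024 = -1026)
1/(-49453 - 35293) - Y(c, 213)/U = 1/(-49453 - 35293) - (3 - 1*213 - 1*(-156)*213)/(-1026) = 1/(-84746) - (3 - 213 + 33228)*(-1)/1026 = -1/84746 - 33018*(-1)/1026 = -1/84746 - 1*(-5503/171) = -1/84746 + 5503/171 = 466357067/14491566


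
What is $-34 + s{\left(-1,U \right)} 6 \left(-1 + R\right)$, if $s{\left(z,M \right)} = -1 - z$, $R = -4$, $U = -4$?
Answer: $-34$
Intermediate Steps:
$-34 + s{\left(-1,U \right)} 6 \left(-1 + R\right) = -34 + \left(-1 - -1\right) 6 \left(-1 - 4\right) = -34 + \left(-1 + 1\right) 6 \left(-5\right) = -34 + 0 \left(-30\right) = -34 + 0 = -34$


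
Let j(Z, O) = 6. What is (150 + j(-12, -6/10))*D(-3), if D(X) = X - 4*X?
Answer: 1404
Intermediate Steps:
D(X) = -3*X
(150 + j(-12, -6/10))*D(-3) = (150 + 6)*(-3*(-3)) = 156*9 = 1404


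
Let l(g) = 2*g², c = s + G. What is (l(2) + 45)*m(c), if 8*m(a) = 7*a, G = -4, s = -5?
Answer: -3339/8 ≈ -417.38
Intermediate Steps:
c = -9 (c = -5 - 4 = -9)
m(a) = 7*a/8 (m(a) = (7*a)/8 = 7*a/8)
(l(2) + 45)*m(c) = (2*2² + 45)*((7/8)*(-9)) = (2*4 + 45)*(-63/8) = (8 + 45)*(-63/8) = 53*(-63/8) = -3339/8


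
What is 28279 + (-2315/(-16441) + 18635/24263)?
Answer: 11281081398137/398907983 ≈ 28280.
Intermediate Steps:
28279 + (-2315/(-16441) + 18635/24263) = 28279 + (-2315*(-1/16441) + 18635*(1/24263)) = 28279 + (2315/16441 + 18635/24263) = 28279 + 362546880/398907983 = 11281081398137/398907983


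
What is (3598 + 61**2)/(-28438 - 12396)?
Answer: -7319/40834 ≈ -0.17924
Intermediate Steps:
(3598 + 61**2)/(-28438 - 12396) = (3598 + 3721)/(-40834) = 7319*(-1/40834) = -7319/40834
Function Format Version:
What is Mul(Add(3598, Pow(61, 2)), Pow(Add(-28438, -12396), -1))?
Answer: Rational(-7319, 40834) ≈ -0.17924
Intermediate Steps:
Mul(Add(3598, Pow(61, 2)), Pow(Add(-28438, -12396), -1)) = Mul(Add(3598, 3721), Pow(-40834, -1)) = Mul(7319, Rational(-1, 40834)) = Rational(-7319, 40834)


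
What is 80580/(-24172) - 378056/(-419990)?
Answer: -3088053071/1268999785 ≈ -2.4335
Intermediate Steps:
80580/(-24172) - 378056/(-419990) = 80580*(-1/24172) - 378056*(-1/419990) = -20145/6043 + 189028/209995 = -3088053071/1268999785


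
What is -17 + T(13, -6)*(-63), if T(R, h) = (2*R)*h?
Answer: 9811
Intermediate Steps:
T(R, h) = 2*R*h
-17 + T(13, -6)*(-63) = -17 + (2*13*(-6))*(-63) = -17 - 156*(-63) = -17 + 9828 = 9811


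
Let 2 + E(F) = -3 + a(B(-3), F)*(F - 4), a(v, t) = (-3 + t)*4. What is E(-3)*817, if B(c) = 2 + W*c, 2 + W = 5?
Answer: 133171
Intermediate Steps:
W = 3 (W = -2 + 5 = 3)
B(c) = 2 + 3*c
a(v, t) = -12 + 4*t
E(F) = -5 + (-12 + 4*F)*(-4 + F) (E(F) = -2 + (-3 + (-12 + 4*F)*(F - 4)) = -2 + (-3 + (-12 + 4*F)*(-4 + F)) = -5 + (-12 + 4*F)*(-4 + F))
E(-3)*817 = (43 - 28*(-3) + 4*(-3)²)*817 = (43 + 84 + 4*9)*817 = (43 + 84 + 36)*817 = 163*817 = 133171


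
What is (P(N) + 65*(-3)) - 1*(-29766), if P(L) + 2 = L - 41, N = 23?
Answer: 29551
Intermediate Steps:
P(L) = -43 + L (P(L) = -2 + (L - 41) = -2 + (-41 + L) = -43 + L)
(P(N) + 65*(-3)) - 1*(-29766) = ((-43 + 23) + 65*(-3)) - 1*(-29766) = (-20 - 195) + 29766 = -215 + 29766 = 29551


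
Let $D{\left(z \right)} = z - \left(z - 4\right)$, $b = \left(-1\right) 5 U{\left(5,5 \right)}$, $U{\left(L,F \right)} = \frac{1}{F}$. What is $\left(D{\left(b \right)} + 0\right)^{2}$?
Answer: $16$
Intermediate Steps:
$b = -1$ ($b = \frac{\left(-1\right) 5}{5} = \left(-5\right) \frac{1}{5} = -1$)
$D{\left(z \right)} = 4$ ($D{\left(z \right)} = z - \left(-4 + z\right) = 4$)
$\left(D{\left(b \right)} + 0\right)^{2} = \left(4 + 0\right)^{2} = 4^{2} = 16$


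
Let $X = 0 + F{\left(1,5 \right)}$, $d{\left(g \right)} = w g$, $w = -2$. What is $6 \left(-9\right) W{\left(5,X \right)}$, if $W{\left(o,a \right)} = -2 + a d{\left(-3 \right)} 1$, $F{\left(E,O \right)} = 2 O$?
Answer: $-3132$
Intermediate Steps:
$d{\left(g \right)} = - 2 g$
$X = 10$ ($X = 0 + 2 \cdot 5 = 0 + 10 = 10$)
$W{\left(o,a \right)} = -2 + 6 a$ ($W{\left(o,a \right)} = -2 + a \left(\left(-2\right) \left(-3\right)\right) 1 = -2 + a 6 \cdot 1 = -2 + 6 a 1 = -2 + 6 a$)
$6 \left(-9\right) W{\left(5,X \right)} = 6 \left(-9\right) \left(-2 + 6 \cdot 10\right) = - 54 \left(-2 + 60\right) = \left(-54\right) 58 = -3132$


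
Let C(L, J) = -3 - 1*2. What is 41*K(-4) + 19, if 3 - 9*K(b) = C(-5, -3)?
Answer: 499/9 ≈ 55.444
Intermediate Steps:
C(L, J) = -5 (C(L, J) = -3 - 2 = -5)
K(b) = 8/9 (K(b) = ⅓ - ⅑*(-5) = ⅓ + 5/9 = 8/9)
41*K(-4) + 19 = 41*(8/9) + 19 = 328/9 + 19 = 499/9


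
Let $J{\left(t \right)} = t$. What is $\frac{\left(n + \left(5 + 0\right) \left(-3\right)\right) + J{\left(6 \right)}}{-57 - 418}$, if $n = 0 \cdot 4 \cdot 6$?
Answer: $\frac{9}{475} \approx 0.018947$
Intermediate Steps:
$n = 0$ ($n = 0 \cdot 6 = 0$)
$\frac{\left(n + \left(5 + 0\right) \left(-3\right)\right) + J{\left(6 \right)}}{-57 - 418} = \frac{\left(0 + \left(5 + 0\right) \left(-3\right)\right) + 6}{-57 - 418} = \frac{\left(0 + 5 \left(-3\right)\right) + 6}{-475} = - \frac{\left(0 - 15\right) + 6}{475} = - \frac{-15 + 6}{475} = \left(- \frac{1}{475}\right) \left(-9\right) = \frac{9}{475}$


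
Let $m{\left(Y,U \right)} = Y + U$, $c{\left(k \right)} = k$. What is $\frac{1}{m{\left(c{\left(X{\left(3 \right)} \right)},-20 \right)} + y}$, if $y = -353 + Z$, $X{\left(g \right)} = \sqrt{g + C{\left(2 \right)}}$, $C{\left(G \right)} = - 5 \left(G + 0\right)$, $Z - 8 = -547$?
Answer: $- \frac{912}{831751} - \frac{i \sqrt{7}}{831751} \approx -0.0010965 - 3.1809 \cdot 10^{-6} i$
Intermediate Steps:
$Z = -539$ ($Z = 8 - 547 = -539$)
$C{\left(G \right)} = - 5 G$
$X{\left(g \right)} = \sqrt{-10 + g}$ ($X{\left(g \right)} = \sqrt{g - 10} = \sqrt{-10 + g}$)
$y = -892$ ($y = -353 - 539 = -892$)
$m{\left(Y,U \right)} = U + Y$
$\frac{1}{m{\left(c{\left(X{\left(3 \right)} \right)},-20 \right)} + y} = \frac{1}{\left(-20 + \sqrt{-10 + 3}\right) - 892} = \frac{1}{\left(-20 + \sqrt{-7}\right) - 892} = \frac{1}{\left(-20 + i \sqrt{7}\right) - 892} = \frac{1}{-912 + i \sqrt{7}}$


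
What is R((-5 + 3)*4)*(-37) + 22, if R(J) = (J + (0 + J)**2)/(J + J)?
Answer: 303/2 ≈ 151.50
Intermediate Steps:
R(J) = (J + J**2)/(2*J) (R(J) = (J + J**2)/((2*J)) = (J + J**2)*(1/(2*J)) = (J + J**2)/(2*J))
R((-5 + 3)*4)*(-37) + 22 = (1/2 + ((-5 + 3)*4)/2)*(-37) + 22 = (1/2 + (-2*4)/2)*(-37) + 22 = (1/2 + (1/2)*(-8))*(-37) + 22 = (1/2 - 4)*(-37) + 22 = -7/2*(-37) + 22 = 259/2 + 22 = 303/2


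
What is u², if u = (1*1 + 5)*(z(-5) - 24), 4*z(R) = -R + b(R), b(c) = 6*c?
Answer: 131769/4 ≈ 32942.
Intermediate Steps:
z(R) = 5*R/4 (z(R) = (-R + 6*R)/4 = (5*R)/4 = 5*R/4)
u = -363/2 (u = (1*1 + 5)*((5/4)*(-5) - 24) = (1 + 5)*(-25/4 - 24) = 6*(-121/4) = -363/2 ≈ -181.50)
u² = (-363/2)² = 131769/4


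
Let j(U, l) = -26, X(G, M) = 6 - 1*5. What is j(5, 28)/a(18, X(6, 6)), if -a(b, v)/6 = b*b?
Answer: 13/972 ≈ 0.013374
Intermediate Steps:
X(G, M) = 1 (X(G, M) = 6 - 5 = 1)
a(b, v) = -6*b² (a(b, v) = -6*b*b = -6*b²)
j(5, 28)/a(18, X(6, 6)) = -26/((-6*18²)) = -26/((-6*324)) = -26/(-1944) = -26*(-1/1944) = 13/972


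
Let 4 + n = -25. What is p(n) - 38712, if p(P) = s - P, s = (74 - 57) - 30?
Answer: -38696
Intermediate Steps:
n = -29 (n = -4 - 25 = -29)
s = -13 (s = 17 - 30 = -13)
p(P) = -13 - P
p(n) - 38712 = (-13 - 1*(-29)) - 38712 = (-13 + 29) - 38712 = 16 - 38712 = -38696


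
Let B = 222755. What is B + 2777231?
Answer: 2999986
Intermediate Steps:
B + 2777231 = 222755 + 2777231 = 2999986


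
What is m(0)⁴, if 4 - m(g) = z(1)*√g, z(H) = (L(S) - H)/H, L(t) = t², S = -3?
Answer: 256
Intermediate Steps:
z(H) = (9 - H)/H (z(H) = ((-3)² - H)/H = (9 - H)/H)
m(g) = 4 - 8*√g (m(g) = 4 - (9 - 1*1)/1*√g = 4 - 1*(9 - 1)*√g = 4 - 1*8*√g = 4 - 8*√g)
m(0)⁴ = (4 - 8*√0)⁴ = (4 - 8*0)⁴ = (4 + 0)⁴ = 4⁴ = 256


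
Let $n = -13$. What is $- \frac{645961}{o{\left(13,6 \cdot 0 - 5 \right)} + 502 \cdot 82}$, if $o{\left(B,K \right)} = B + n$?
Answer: $- \frac{645961}{41164} \approx -15.692$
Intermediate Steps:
$o{\left(B,K \right)} = -13 + B$ ($o{\left(B,K \right)} = B - 13 = -13 + B$)
$- \frac{645961}{o{\left(13,6 \cdot 0 - 5 \right)} + 502 \cdot 82} = - \frac{645961}{\left(-13 + 13\right) + 502 \cdot 82} = - \frac{645961}{0 + 41164} = - \frac{645961}{41164}$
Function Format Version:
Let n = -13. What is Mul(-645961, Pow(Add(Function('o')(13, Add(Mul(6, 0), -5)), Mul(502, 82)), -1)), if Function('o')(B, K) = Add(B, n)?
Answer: Rational(-645961, 41164) ≈ -15.692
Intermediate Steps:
Function('o')(B, K) = Add(-13, B) (Function('o')(B, K) = Add(B, -13) = Add(-13, B))
Mul(-645961, Pow(Add(Function('o')(13, Add(Mul(6, 0), -5)), Mul(502, 82)), -1)) = Mul(-645961, Pow(Add(Add(-13, 13), Mul(502, 82)), -1)) = Mul(-645961, Pow(Add(0, 41164), -1)) = Mul(-645961, Pow(41164, -1)) = Mul(-645961, Rational(1, 41164)) = Rational(-645961, 41164)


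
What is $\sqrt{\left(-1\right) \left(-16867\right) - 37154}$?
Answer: $i \sqrt{20287} \approx 142.43 i$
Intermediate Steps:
$\sqrt{\left(-1\right) \left(-16867\right) - 37154} = \sqrt{16867 - 37154} = \sqrt{-20287} = i \sqrt{20287}$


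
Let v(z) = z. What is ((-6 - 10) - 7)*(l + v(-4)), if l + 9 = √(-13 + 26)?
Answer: 299 - 23*√13 ≈ 216.07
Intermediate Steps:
l = -9 + √13 (l = -9 + √(-13 + 26) = -9 + √13 ≈ -5.3944)
((-6 - 10) - 7)*(l + v(-4)) = ((-6 - 10) - 7)*((-9 + √13) - 4) = (-16 - 7)*(-13 + √13) = -23*(-13 + √13) = 299 - 23*√13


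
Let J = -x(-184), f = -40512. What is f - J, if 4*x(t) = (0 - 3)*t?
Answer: -40374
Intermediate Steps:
x(t) = -3*t/4 (x(t) = ((0 - 3)*t)/4 = (-3*t)/4 = -3*t/4)
J = -138 (J = -(-3)*(-184)/4 = -1*138 = -138)
f - J = -40512 - 1*(-138) = -40512 + 138 = -40374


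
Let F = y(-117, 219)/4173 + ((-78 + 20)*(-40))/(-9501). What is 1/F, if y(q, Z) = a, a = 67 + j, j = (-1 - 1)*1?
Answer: -1016607/232405 ≈ -4.3743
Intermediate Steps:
j = -2 (j = -2*1 = -2)
a = 65 (a = 67 - 2 = 65)
y(q, Z) = 65
F = -232405/1016607 (F = 65/4173 + ((-78 + 20)*(-40))/(-9501) = 65*(1/4173) - 58*(-40)*(-1/9501) = 5/321 + 2320*(-1/9501) = 5/321 - 2320/9501 = -232405/1016607 ≈ -0.22861)
1/F = 1/(-232405/1016607) = -1016607/232405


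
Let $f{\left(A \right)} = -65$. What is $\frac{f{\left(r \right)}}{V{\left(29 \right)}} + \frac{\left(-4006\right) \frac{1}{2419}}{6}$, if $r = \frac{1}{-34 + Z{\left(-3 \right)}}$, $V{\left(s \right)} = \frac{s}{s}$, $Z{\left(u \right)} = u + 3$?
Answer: $- \frac{473708}{7257} \approx -65.276$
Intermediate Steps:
$Z{\left(u \right)} = 3 + u$
$V{\left(s \right)} = 1$
$r = - \frac{1}{34}$ ($r = \frac{1}{-34 + \left(3 - 3\right)} = \frac{1}{-34 + 0} = \frac{1}{-34} = - \frac{1}{34} \approx -0.029412$)
$\frac{f{\left(r \right)}}{V{\left(29 \right)}} + \frac{\left(-4006\right) \frac{1}{2419}}{6} = - \frac{65}{1} + \frac{\left(-4006\right) \frac{1}{2419}}{6} = \left(-65\right) 1 + \left(-4006\right) \frac{1}{2419} \cdot \frac{1}{6} = -65 - \frac{2003}{7257} = - \frac{473708}{7257}$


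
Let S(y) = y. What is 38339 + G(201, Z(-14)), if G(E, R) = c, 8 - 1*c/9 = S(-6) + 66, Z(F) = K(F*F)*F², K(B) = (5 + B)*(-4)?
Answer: 37871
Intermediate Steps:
K(B) = -20 - 4*B
Z(F) = F²*(-20 - 4*F²) (Z(F) = (-20 - 4*F*F)*F² = (-20 - 4*F²)*F² = F²*(-20 - 4*F²))
c = -468 (c = 72 - 9*(-6 + 66) = 72 - 9*60 = 72 - 540 = -468)
G(E, R) = -468
38339 + G(201, Z(-14)) = 38339 - 468 = 37871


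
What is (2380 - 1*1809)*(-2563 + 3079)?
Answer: 294636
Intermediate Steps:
(2380 - 1*1809)*(-2563 + 3079) = (2380 - 1809)*516 = 571*516 = 294636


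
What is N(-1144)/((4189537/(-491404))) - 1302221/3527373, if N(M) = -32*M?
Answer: -5769135364236583/1343459972391 ≈ -4294.2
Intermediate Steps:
N(-1144)/((4189537/(-491404))) - 1302221/3527373 = (-32*(-1144))/((4189537/(-491404))) - 1302221/3527373 = 36608/((4189537*(-1/491404))) - 1302221*1/3527373 = 36608/(-4189537/491404) - 1302221/3527373 = 36608*(-491404/4189537) - 1302221/3527373 = -1635392512/380867 - 1302221/3527373 = -5769135364236583/1343459972391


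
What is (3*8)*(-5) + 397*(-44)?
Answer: -17588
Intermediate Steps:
(3*8)*(-5) + 397*(-44) = 24*(-5) - 17468 = -120 - 17468 = -17588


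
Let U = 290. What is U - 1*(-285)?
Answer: 575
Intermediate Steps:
U - 1*(-285) = 290 - 1*(-285) = 290 + 285 = 575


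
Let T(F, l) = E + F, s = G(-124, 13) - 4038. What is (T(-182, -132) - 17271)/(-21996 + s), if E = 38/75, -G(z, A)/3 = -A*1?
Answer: 1308937/1949625 ≈ 0.67138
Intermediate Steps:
G(z, A) = 3*A (G(z, A) = -3*(-A) = -(-3)*A = 3*A)
s = -3999 (s = 3*13 - 4038 = 39 - 4038 = -3999)
E = 38/75 (E = 38*(1/75) = 38/75 ≈ 0.50667)
T(F, l) = 38/75 + F
(T(-182, -132) - 17271)/(-21996 + s) = ((38/75 - 182) - 17271)/(-21996 - 3999) = (-13612/75 - 17271)/(-25995) = -1308937/75*(-1/25995) = 1308937/1949625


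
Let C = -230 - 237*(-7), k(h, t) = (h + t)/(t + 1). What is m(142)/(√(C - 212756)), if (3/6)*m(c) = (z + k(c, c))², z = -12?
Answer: -4101248*I*√211327/4321425823 ≈ -0.43628*I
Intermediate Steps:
k(h, t) = (h + t)/(1 + t)
C = 1429 (C = -230 + 1659 = 1429)
m(c) = 2*(-12 + 2*c/(1 + c))² (m(c) = 2*(-12 + (c + c)/(1 + c))² = 2*(-12 + (2*c)/(1 + c))² = 2*(-12 + 2*c/(1 + c))²)
m(142)/(√(C - 212756)) = (8*(6 + 5*142)²/(1 + 142)²)/(√(1429 - 212756)) = (8*(6 + 710)²/143²)/(√(-211327)) = (8*(1/20449)*716²)/((I*√211327)) = (8*(1/20449)*512656)*(-I*√211327/211327) = 4101248*(-I*√211327/211327)/20449 = -4101248*I*√211327/4321425823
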